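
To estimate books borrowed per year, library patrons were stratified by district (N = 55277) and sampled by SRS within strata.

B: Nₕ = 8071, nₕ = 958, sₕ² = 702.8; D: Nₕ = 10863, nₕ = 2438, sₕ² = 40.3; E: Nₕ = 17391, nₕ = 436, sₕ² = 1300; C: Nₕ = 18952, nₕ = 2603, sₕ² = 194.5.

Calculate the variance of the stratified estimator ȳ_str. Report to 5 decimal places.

0.30959

Var(ȳ_str) = Σₕ Wₕ²(1 − fₕ)sₕ²/nₕ with Wₕ = Nₕ/N, N = 55277.
B: Wₕ = 0.14601009; term = 0.14601009²·(1 − 0.11869657)·702.8/958 = 0.013783435.
D: Wₕ = 0.19651935; term = 0.19651935²·(1 − 0.22443156)·40.3/2438 = 4.9511046 × 10^-4.
E: Wₕ = 0.31461548; term = 0.31461548²·(1 − 0.02507044)·1300/436 = 0.2877334.
C: Wₕ = 0.34285508; term = 0.34285508²·(1 − 0.13734698)·194.5/2603 = 0.0075770953.
Sum = 0.30958904.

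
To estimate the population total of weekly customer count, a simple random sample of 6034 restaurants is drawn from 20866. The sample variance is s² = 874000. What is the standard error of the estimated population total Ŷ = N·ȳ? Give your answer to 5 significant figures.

211730

Var(Ŷ) = N²·Var(ȳ) = N²·(1 − n/N)·s²/n.
f = 6034/20866 = 0.28917857; Var(ȳ) = 0.71082143·874000/6034 = 102.95955.
Var(Ŷ) = 20866² · 102.95955 = 4.4827554 × 10^10.
SE(Ŷ) = √(4.4827554 × 10^10) = 211730.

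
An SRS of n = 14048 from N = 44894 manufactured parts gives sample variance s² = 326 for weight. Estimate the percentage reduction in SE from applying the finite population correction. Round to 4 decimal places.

17.1094

f = n/N = 14048/44894 = 0.31291487.
SE_no-fpc = √(s²/n) = 0.15233565; SE_fpc = √((1−f)s²/n) = 0.12627193.
Ratio = √(1−f) = 0.82890599. Reduction = 100·(1 − 0.82890599) = 17.1094%.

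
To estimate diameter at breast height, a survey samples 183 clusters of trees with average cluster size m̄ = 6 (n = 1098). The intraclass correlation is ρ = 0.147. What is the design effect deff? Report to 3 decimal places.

deff = 1 + (6 − 1)·0.147 = 1 + 0.735 = 1.735.

1.735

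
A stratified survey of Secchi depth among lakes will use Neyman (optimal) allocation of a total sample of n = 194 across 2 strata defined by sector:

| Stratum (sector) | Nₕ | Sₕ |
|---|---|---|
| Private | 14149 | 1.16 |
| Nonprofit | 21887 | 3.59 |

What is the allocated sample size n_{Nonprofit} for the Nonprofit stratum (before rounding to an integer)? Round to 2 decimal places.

160.48

Neyman allocation: nₕ = n·NₕSₕ / Σⱼ NⱼSⱼ.
Σ NⱼSⱼ = 14149·1.16 + 21887·3.59 = 94987.17.
n_{Nonprofit} = 194·21887·3.59 / 94987.17 = 160.48.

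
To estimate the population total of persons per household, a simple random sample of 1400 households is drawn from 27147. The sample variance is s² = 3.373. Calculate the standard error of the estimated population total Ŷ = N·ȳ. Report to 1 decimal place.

1297.7

Var(Ŷ) = N²·Var(ȳ) = N²·(1 − n/N)·s²/n.
f = 1400/27147 = 0.05157108; Var(ȳ) = 0.94842892·3.373/1400 = 0.0022850363.
Var(Ŷ) = 27147² · 0.0022850363 = 1.6839795 × 10^6.
SE(Ŷ) = √(1.6839795 × 10^6) = 1297.7.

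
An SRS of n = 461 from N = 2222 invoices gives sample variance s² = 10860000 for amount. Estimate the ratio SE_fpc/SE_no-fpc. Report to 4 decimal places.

f = n/N = 461/2222 = 0.20747075.
SE_no-fpc = √(s²/n) = 153.48447; SE_fpc = √((1−f)s²/n) = 136.63819.
Ratio = √(1−f) = 0.89024112.

0.8902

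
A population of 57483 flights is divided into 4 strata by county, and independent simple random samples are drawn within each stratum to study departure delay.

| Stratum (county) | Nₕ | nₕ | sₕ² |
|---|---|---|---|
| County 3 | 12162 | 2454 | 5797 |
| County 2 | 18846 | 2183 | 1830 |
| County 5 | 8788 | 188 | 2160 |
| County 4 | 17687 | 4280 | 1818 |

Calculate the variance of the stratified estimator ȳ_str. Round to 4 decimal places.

0.4573

Var(ȳ_str) = Σₕ Wₕ²(1 − fₕ)sₕ²/nₕ with Wₕ = Nₕ/N, N = 57483.
County 3: Wₕ = 0.21157560; term = 0.21157560²·(1 − 0.20177602)·5797/2454 = 0.084408204.
County 2: Wₕ = 0.32785345; term = 0.32785345²·(1 − 0.11583360)·1830/2183 = 0.079669278.
County 5: Wₕ = 0.15287998; term = 0.15287998²·(1 − 0.02139281)·2160/188 = 0.26278801.
County 4: Wₕ = 0.30769097; term = 0.30769097²·(1 − 0.24198564)·1818/4280 = 0.030482954.
Sum = 0.45734845.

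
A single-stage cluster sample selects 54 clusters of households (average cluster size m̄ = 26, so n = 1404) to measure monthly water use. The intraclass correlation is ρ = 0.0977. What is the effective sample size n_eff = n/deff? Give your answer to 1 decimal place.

deff = 1 + (26 − 1)·0.0977 = 1 + 2.4425 = 3.4425.
n_eff = 1404 / 3.4425 = 407.8.

407.8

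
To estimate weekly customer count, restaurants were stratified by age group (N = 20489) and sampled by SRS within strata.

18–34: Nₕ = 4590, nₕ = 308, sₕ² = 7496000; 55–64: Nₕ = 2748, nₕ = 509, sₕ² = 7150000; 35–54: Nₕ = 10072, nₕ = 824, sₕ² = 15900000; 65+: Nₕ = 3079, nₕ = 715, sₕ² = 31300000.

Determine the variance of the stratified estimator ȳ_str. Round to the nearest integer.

6386

Var(ȳ_str) = Σₕ Wₕ²(1 − fₕ)sₕ²/nₕ with Wₕ = Nₕ/N, N = 20489.
18–34: Wₕ = 0.22402265; term = 0.22402265²·(1 − 0.06710240)·7496000/308 = 1139.4537.
55–64: Wₕ = 0.13412075; term = 0.13412075²·(1 − 0.18522562)·7150000/509 = 205.88161.
35–54: Wₕ = 0.49158085; term = 0.49158085²·(1 − 0.08181096)·15900000/824 = 4281.4603.
65+: Wₕ = 0.15027576; term = 0.15027576²·(1 − 0.23221825)·31300000/715 = 759.02124.
Sum = 6385.8169.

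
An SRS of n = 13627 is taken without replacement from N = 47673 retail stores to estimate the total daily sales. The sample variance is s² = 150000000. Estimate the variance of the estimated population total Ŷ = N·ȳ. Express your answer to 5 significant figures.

1.7866 × 10^13

Var(Ŷ) = N²·Var(ȳ) = N²·(1 − n/N)·s²/n.
f = 13627/47673 = 0.28584314; Var(ȳ) = 0.71415686·150000000/13627 = 7861.1234.
Var(Ŷ) = 47673² · 7861.1234 = 1.7866093 × 10^13.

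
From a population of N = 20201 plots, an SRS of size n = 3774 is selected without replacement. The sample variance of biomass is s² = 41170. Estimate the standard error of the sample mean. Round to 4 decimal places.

2.9784

Under SRS without replacement, Var(ȳ) = (1 − f)·s²/n with f = n/N = 3774/20201 = 0.18682243.
Var(ȳ) = (1 − 0.18682243)·41170/3774 = 0.81317757·10.90885 = 8.8708321.
SE(ȳ) = √(8.8708321) = 2.9784.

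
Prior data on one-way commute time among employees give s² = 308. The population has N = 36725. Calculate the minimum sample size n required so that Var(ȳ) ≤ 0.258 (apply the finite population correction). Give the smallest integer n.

1157

Without fpc, n₀ = s²/D = 308/0.258 = 1193.7984.
With fpc, (1 − n/N)·s²/n ≤ D requires n ≥ n₀/(1 + n₀/N) = 1193.7984/(1 + 1193.7984/36725) = 1156.2140.
Rounding up, n = 1157.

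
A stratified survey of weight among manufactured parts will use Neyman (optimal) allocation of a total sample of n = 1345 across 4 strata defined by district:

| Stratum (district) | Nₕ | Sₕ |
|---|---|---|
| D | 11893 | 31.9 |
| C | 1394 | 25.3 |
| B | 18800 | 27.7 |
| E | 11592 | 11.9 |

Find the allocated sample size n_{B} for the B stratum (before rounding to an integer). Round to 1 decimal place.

652.6

Neyman allocation: nₕ = n·NₕSₕ / Σⱼ NⱼSⱼ.
Σ NⱼSⱼ = 11893·31.9 + 1394·25.3 + 18800·27.7 + 11592·11.9 = 1.0733597 × 10^6.
n_{B} = 1345·18800·27.7 / (1.0733597 × 10^6) = 652.6.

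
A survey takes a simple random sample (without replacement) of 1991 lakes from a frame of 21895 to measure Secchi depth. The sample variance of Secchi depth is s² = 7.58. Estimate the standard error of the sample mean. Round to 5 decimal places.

Under SRS without replacement, Var(ȳ) = (1 − f)·s²/n with f = n/N = 1991/21895 = 0.09093400.
Var(ȳ) = (1 − 0.09093400)·7.58/1991 = 0.90906600·0.0038071321 = 0.0034609343.
SE(ȳ) = √(0.0034609343) = 0.05883.

0.05883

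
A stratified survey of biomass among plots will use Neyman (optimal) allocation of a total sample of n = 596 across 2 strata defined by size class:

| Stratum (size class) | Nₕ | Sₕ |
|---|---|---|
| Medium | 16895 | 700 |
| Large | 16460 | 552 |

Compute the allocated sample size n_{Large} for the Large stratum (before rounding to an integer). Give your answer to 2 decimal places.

Neyman allocation: nₕ = n·NₕSₕ / Σⱼ NⱼSⱼ.
Σ NⱼSⱼ = 16895·700 + 16460·552 = 2.091242 × 10^7.
n_{Large} = 596·16460·552 / (2.091242 × 10^7) = 258.95.

258.95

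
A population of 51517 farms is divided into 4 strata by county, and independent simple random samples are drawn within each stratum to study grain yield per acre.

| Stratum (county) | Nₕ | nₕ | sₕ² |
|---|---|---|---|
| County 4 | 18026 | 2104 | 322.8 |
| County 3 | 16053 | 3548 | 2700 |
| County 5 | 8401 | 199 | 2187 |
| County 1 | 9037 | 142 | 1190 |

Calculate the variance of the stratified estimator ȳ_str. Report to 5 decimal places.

Var(ȳ_str) = Σₕ Wₕ²(1 − fₕ)sₕ²/nₕ with Wₕ = Nₕ/N, N = 51517.
County 4: Wₕ = 0.34990392; term = 0.34990392²·(1 − 0.11672029)·322.8/2104 = 0.016591423.
County 3: Wₕ = 0.31160588; term = 0.31160588²·(1 − 0.22101788)·2700/3548 = 0.057559753.
County 5: Wₕ = 0.16307238; term = 0.16307238²·(1 − 0.02368766)·2187/199 = 0.28532861.
County 1: Wₕ = 0.17541782; term = 0.17541782²·(1 − 0.01571318)·1190/142 = 0.2538211.
Sum = 0.61330089.

0.61330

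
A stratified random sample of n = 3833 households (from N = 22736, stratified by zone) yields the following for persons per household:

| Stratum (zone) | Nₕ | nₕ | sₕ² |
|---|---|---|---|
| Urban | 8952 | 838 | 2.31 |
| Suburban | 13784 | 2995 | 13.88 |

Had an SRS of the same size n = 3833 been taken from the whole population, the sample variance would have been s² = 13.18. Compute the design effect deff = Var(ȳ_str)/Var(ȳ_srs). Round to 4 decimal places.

Var(ȳ_str) = Σ Wₕ²(1−fₕ)sₕ²/nₕ with Wₕ = Nₕ/22736:
  Urban: (8952/22736)²·(1−838/8952)·2.31/838 = 3.8734229 × 10^-4
  Suburban: (13784/22736)²·(1−2995/13784)·13.88/2995 = 0.0013332788
  → Var(ȳ_str) = 0.0017206211.
Var(ȳ_srs) = (1 − 3833/22736)·13.18/3833 = 0.0028588625.
deff = 0.0017206211 / 0.0028588625 = 0.6019.

0.6019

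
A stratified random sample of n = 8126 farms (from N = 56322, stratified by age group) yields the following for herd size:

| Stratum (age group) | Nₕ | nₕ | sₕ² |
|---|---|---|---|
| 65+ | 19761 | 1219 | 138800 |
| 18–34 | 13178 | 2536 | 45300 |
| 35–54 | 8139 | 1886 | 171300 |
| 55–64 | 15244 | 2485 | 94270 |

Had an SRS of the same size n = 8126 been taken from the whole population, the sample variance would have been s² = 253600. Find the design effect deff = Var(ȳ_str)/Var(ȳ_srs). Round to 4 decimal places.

0.6637

Var(ȳ_str) = Σ Wₕ²(1−fₕ)sₕ²/nₕ with Wₕ = Nₕ/56322:
  65+: (19761/56322)²·(1−1219/19761)·138800/1219 = 13.152101
  18–34: (13178/56322)²·(1−2536/13178)·45300/2536 = 0.78970625
  35–54: (8139/56322)²·(1−1886/8139)·171300/1886 = 1.4571995
  55–64: (15244/56322)²·(1−2485/15244)·94270/2485 = 2.3259831
  → Var(ȳ_str) = 17.72499.
Var(ȳ_srs) = (1 − 8126/56322)·253600/8126 = 26.705786.
deff = 17.72499 / 26.705786 = 0.6637.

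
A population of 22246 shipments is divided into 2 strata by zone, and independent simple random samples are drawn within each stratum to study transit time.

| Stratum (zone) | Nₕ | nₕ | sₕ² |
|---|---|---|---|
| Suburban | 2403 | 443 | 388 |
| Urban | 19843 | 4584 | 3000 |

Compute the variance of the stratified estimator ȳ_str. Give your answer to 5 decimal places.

0.40875

Var(ȳ_str) = Σₕ Wₕ²(1 − fₕ)sₕ²/nₕ with Wₕ = Nₕ/N, N = 22246.
Suburban: Wₕ = 0.10801942; term = 0.10801942²·(1 − 0.18435289)·388/443 = 0.0083355445.
Urban: Wₕ = 0.89198058; term = 0.89198058²·(1 − 0.23101346)·3000/4584 = 0.40041117.
Sum = 0.40874671.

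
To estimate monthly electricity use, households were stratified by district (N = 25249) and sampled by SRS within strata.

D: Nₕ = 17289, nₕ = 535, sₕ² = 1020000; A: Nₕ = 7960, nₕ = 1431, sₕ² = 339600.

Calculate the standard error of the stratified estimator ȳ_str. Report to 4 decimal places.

29.7591

Var(ȳ_str) = Σₕ Wₕ²(1 − fₕ)sₕ²/nₕ with Wₕ = Nₕ/N, N = 25249.
D: Wₕ = 0.68473999; term = 0.68473999²·(1 − 0.03094453)·1020000/535 = 866.25631.
A: Wₕ = 0.31526001; term = 0.31526001²·(1 − 0.17977387)·339600/1431 = 19.346367.
Sum = 885.60268.
SE = √(885.60268) = 29.7591.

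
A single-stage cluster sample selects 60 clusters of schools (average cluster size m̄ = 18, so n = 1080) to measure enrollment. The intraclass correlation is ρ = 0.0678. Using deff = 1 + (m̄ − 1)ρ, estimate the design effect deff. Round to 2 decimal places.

2.15

deff = 1 + (18 − 1)·0.0678 = 1 + 1.1526 = 2.1526.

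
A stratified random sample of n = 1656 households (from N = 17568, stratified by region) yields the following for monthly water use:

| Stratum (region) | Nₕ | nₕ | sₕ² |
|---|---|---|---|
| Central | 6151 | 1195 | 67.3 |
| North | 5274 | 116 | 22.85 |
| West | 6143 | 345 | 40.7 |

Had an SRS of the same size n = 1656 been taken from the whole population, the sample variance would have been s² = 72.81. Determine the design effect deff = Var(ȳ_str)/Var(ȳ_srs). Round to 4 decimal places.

Var(ȳ_str) = Σ Wₕ²(1−fₕ)sₕ²/nₕ with Wₕ = Nₕ/17568:
  Central: (6151/17568)²·(1−1195/6151)·67.3/1195 = 0.0055626219
  North: (5274/17568)²·(1−116/5274)·22.85/116 = 0.017362211
  West: (6143/17568)²·(1−345/6143)·40.7/345 = 0.013614114
  → Var(ȳ_str) = 0.036538947.
Var(ȳ_srs) = (1 − 1656/17568)·72.81/1656 = 0.039822924.
deff = 0.036538947 / 0.039822924 = 0.9175.

0.9175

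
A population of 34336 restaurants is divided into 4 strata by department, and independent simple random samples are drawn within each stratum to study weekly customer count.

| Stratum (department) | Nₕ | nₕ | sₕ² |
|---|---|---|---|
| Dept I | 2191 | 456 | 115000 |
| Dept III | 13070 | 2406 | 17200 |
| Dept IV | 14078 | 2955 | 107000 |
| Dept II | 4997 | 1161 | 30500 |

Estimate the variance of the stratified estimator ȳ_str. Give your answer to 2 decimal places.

Var(ȳ_str) = Σₕ Wₕ²(1 − fₕ)sₕ²/nₕ with Wₕ = Nₕ/N, N = 34336.
Dept I: Wₕ = 0.06381058; term = 0.06381058²·(1 − 0.20812414)·115000/456 = 0.81315896.
Dept III: Wₕ = 0.38065005; term = 0.38065005²·(1 − 0.18408569)·17200/2406 = 0.84514095.
Dept IV: Wₕ = 0.41000699; term = 0.41000699²·(1 − 0.20990197)·107000/2955 = 4.8093877.
Dept II: Wₕ = 0.14553239; term = 0.14553239²·(1 − 0.23233940)·30500/1161 = 0.42712616.
Sum = 6.8948138.

6.89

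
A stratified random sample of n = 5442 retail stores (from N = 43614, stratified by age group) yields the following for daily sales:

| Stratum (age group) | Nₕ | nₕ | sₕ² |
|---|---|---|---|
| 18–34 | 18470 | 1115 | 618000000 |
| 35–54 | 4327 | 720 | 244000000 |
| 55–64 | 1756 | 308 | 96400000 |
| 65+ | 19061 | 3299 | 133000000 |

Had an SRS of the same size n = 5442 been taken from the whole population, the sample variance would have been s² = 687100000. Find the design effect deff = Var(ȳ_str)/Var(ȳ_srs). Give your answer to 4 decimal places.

Var(ȳ_str) = Σ Wₕ²(1−fₕ)sₕ²/nₕ with Wₕ = Nₕ/43614:
  18–34: (18470/43614)²·(1−1115/18470)·618000000/1115 = 93401.378
  35–54: (4327/43614)²·(1−720/4327)·244000000/720 = 2780.6001
  55–64: (1756/43614)²·(1−308/1756)·96400000/308 = 418.37676
  65+: (19061/43614)²·(1−3299/19061)·133000000/3299 = 6367.5812
  → Var(ȳ_str) = 102967.94.
Var(ȳ_srs) = (1 − 5442/43614)·687100000/5442 = 110504.61.
deff = 102967.94 / 110504.61 = 0.9318.

0.9318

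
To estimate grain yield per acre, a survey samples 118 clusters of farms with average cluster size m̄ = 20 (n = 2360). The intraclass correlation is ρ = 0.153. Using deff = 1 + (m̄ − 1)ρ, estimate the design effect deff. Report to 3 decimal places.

3.907

deff = 1 + (20 − 1)·0.153 = 1 + 2.907 = 3.907.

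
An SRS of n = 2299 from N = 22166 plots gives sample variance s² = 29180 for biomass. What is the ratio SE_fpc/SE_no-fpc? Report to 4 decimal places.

f = n/N = 2299/22166 = 0.10371741.
SE_no-fpc = √(s²/n) = 3.56265; SE_fpc = √((1−f)s²/n) = 3.3728392.
Ratio = √(1−f) = 0.94672203.

0.9467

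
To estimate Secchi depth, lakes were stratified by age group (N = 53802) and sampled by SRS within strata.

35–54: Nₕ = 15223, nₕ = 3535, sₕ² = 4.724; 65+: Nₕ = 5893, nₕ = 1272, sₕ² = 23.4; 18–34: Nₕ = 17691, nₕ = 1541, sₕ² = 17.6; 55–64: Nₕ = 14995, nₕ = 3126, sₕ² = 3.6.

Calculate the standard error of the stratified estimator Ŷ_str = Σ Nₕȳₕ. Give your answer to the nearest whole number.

2051

Var(Ŷ_str) = Σₕ Nₕ²(1 − fₕ)sₕ²/nₕ.
35–54: 15223²·(1 − 3535/15223)·4.724/3535 = 237772.12.
65+: 5893²·(1 − 1272/5893)·23.4/1272 = 500957.81.
18–34: 17691²·(1 − 1541/17691)·17.6/1541 = 3.2631342 × 10^6.
55–64: 14995²·(1 − 3126/14995)·3.6/3126 = 204962.37.
Sum = 4.2068265 × 10^6.
SE = √(4.2068265 × 10^6) = 2051.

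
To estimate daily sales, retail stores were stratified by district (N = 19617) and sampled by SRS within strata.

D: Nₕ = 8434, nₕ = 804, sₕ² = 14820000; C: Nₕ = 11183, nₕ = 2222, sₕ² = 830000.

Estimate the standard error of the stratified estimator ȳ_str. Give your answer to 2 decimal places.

Var(ȳ_str) = Σₕ Wₕ²(1 − fₕ)sₕ²/nₕ with Wₕ = Nₕ/N, N = 19617.
D: Wₕ = 0.42993322; term = 0.42993322²·(1 − 0.09532843)·14820000/804 = 3082.3724.
C: Wₕ = 0.57006678; term = 0.57006678²·(1 − 0.19869445)·830000/2222 = 97.271062.
Sum = 3179.6435.
SE = √(3179.6435) = 56.39.

56.39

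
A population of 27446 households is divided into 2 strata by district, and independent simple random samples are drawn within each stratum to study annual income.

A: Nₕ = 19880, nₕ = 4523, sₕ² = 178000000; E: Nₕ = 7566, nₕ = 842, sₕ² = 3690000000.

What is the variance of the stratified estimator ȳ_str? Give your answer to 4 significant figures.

Var(ȳ_str) = Σₕ Wₕ²(1 − fₕ)sₕ²/nₕ with Wₕ = Nₕ/N, N = 27446.
A: Wₕ = 0.72433141; term = 0.72433141²·(1 − 0.22751509)·178000000/4523 = 15949.904.
E: Wₕ = 0.27566859; term = 0.27566859²·(1 − 0.11128734)·3690000000/842 = 295971.71.
Sum = 311921.61.

311900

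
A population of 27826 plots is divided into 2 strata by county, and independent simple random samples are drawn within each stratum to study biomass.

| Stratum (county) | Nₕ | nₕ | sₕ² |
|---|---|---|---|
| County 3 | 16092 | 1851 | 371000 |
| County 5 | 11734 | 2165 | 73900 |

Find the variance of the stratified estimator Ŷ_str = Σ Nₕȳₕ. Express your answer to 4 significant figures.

4.976 × 10^10

Var(Ŷ_str) = Σₕ Nₕ²(1 − fₕ)sₕ²/nₕ.
County 3: 16092²·(1 − 1851/16092)·371000/1851 = 4.593228 × 10^10.
County 5: 11734²·(1 − 2165/11734)·73900/2165 = 3.8326501 × 10^9.
Sum = 4.976493 × 10^10.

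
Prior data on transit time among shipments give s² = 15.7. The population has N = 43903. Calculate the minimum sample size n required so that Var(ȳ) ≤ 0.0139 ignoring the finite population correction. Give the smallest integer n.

1130

Without fpc, n₀ = s²/D = 15.7/0.0139 = 1129.4964.
Rounding up, n = 1130.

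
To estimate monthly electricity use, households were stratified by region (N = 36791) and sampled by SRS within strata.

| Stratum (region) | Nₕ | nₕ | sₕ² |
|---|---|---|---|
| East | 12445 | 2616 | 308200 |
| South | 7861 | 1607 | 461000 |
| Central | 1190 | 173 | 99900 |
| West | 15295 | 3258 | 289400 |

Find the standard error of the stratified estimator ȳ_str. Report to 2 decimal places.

5.80

Var(ȳ_str) = Σₕ Wₕ²(1 − fₕ)sₕ²/nₕ with Wₕ = Nₕ/N, N = 36791.
East: Wₕ = 0.33826207; term = 0.33826207²·(1 − 0.21020490)·308200/2616 = 10.646723.
South: Wₕ = 0.21366639; term = 0.21366639²·(1 − 0.20442692)·461000/1607 = 10.419276.
Central: Wₕ = 0.03234487; term = 0.03234487²·(1 − 0.14537815)·99900/173 = 0.51630237.
West: Wₕ = 0.41572667; term = 0.41572667²·(1 − 0.21301079)·289400/3258 = 12.08181.
Sum = 33.664111.
SE = √(33.664111) = 5.80.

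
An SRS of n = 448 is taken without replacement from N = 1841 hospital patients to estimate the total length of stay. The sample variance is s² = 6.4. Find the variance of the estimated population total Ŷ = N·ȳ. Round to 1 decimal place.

36635.9

Var(Ŷ) = N²·Var(ȳ) = N²·(1 − n/N)·s²/n.
f = 448/1841 = 0.24334601; Var(ȳ) = 0.75665399·6.4/448 = 0.010809343.
Var(Ŷ) = 1841² · 0.010809343 = 36635.901.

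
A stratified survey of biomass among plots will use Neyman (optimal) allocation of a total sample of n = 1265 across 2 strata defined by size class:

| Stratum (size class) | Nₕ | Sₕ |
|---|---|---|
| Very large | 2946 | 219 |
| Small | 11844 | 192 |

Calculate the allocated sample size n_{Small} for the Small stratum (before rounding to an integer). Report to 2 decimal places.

985.42

Neyman allocation: nₕ = n·NₕSₕ / Σⱼ NⱼSⱼ.
Σ NⱼSⱼ = 2946·219 + 11844·192 = 2.919222 × 10^6.
n_{Small} = 1265·11844·192 / (2.919222 × 10^6) = 985.42.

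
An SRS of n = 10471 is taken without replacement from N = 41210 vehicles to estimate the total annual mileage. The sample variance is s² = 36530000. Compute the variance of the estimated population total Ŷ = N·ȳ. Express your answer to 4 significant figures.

4.419 × 10^12

Var(Ŷ) = N²·Var(ȳ) = N²·(1 − n/N)·s²/n.
f = 10471/41210 = 0.25408881; Var(ȳ) = 0.74591119·36530000/10471 = 2602.2477.
Var(Ŷ) = 41210² · 2602.2477 = 4.4193038 × 10^12.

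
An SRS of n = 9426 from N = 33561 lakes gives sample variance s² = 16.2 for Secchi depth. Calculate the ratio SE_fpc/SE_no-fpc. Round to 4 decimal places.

0.8480

f = n/N = 9426/33561 = 0.28086171.
SE_no-fpc = √(s²/n) = 0.04145661; SE_fpc = √((1−f)s²/n) = 0.035156044.
Ratio = √(1−f) = 0.84802022.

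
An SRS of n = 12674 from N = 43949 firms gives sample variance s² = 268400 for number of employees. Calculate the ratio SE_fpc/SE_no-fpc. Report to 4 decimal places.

0.8436

f = n/N = 12674/43949 = 0.28837971.
SE_no-fpc = √(s²/n) = 4.6018706; SE_fpc = √((1−f)s²/n) = 3.8820271.
Ratio = √(1−f) = 0.84357589.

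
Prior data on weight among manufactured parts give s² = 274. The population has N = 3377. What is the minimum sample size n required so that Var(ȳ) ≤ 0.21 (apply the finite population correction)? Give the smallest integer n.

Without fpc, n₀ = s²/D = 274/0.21 = 1304.7619.
With fpc, (1 − n/N)·s²/n ≤ D requires n ≥ n₀/(1 + n₀/N) = 1304.7619/(1 + 1304.7619/3377) = 941.1373.
Rounding up, n = 942.

942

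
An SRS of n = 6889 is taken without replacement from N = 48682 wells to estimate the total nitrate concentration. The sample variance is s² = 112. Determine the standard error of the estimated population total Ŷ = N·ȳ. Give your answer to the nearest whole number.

Var(Ŷ) = N²·Var(ȳ) = N²·(1 − n/N)·s²/n.
f = 6889/48682 = 0.14151021; Var(ȳ) = 0.85848979·112/6889 = 0.013957157.
Var(Ŷ) = 48682² · 0.013957157 = 3.3077585 × 10^7.
SE(Ŷ) = √(3.3077585 × 10^7) = 5751.

5751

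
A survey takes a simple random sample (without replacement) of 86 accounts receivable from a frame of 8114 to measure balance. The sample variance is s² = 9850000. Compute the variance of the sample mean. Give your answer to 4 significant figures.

113300

Under SRS without replacement, Var(ȳ) = (1 − f)·s²/n with f = n/N = 86/8114 = 0.01059896.
Var(ȳ) = (1 − 0.01059896)·9850000/86 = 0.98940104·114534.88 = 113320.93.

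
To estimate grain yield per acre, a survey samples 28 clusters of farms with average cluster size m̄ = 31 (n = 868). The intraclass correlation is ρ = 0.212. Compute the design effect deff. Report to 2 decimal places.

deff = 1 + (31 − 1)·0.212 = 1 + 6.36 = 7.36.

7.36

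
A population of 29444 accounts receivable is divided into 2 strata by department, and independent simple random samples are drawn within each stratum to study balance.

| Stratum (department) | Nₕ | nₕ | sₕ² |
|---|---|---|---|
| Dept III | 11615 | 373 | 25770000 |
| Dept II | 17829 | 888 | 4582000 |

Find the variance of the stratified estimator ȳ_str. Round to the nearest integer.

Var(ȳ_str) = Σₕ Wₕ²(1 − fₕ)sₕ²/nₕ with Wₕ = Nₕ/N, N = 29444.
Dept III: Wₕ = 0.39447765; term = 0.39447765²·(1 − 0.03211365)·25770000/373 = 10405.783.
Dept II: Wₕ = 0.60552235; term = 0.60552235²·(1 − 0.04980650)·4582000/888 = 1797.6889.
Sum = 12203.472.

12203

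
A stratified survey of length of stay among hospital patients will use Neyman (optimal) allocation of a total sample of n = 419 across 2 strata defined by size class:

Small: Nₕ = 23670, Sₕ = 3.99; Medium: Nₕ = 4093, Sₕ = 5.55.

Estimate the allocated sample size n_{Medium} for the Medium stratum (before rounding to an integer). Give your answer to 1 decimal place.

Neyman allocation: nₕ = n·NₕSₕ / Σⱼ NⱼSⱼ.
Σ NⱼSⱼ = 23670·3.99 + 4093·5.55 = 117159.45.
n_{Medium} = 419·4093·5.55 / 117159.45 = 81.2.

81.2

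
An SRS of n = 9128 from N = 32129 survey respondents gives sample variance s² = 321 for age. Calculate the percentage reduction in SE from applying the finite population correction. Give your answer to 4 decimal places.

15.3894

f = n/N = 9128/32129 = 0.28410470.
SE_no-fpc = √(s²/n) = 0.18752739; SE_fpc = √((1−f)s²/n) = 0.15866804.
Ratio = √(1−f) = 0.84610596. Reduction = 100·(1 − 0.84610596) = 15.3894%.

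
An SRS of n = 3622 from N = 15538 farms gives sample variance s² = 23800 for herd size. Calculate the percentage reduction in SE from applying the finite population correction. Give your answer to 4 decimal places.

12.4275

f = n/N = 3622/15538 = 0.23310593.
SE_no-fpc = √(s²/n) = 2.5633875; SE_fpc = √((1−f)s²/n) = 2.2448222.
Ratio = √(1−f) = 0.87572488. Reduction = 100·(1 − 0.87572488) = 12.4275%.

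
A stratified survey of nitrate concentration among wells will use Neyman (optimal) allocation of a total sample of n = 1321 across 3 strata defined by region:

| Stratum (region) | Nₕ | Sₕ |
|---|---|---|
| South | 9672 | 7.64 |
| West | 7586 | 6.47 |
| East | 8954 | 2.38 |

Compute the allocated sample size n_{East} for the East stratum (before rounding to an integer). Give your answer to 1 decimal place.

Neyman allocation: nₕ = n·NₕSₕ / Σⱼ NⱼSⱼ.
Σ NⱼSⱼ = 9672·7.64 + 7586·6.47 + 8954·2.38 = 144286.02.
n_{East} = 1321·8954·2.38 / 144286.02 = 195.1.

195.1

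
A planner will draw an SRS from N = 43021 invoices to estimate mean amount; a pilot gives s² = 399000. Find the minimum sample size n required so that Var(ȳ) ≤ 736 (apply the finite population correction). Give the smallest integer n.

536

Without fpc, n₀ = s²/D = 399000/736 = 542.1196.
With fpc, (1 − n/N)·s²/n ≤ D requires n ≥ n₀/(1 + n₀/N) = 542.1196/(1 + 542.1196/43021) = 535.3732.
Rounding up, n = 536.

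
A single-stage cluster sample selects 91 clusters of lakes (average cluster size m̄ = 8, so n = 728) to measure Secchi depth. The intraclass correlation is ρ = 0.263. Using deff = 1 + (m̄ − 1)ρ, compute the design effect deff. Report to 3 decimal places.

2.841

deff = 1 + (8 − 1)·0.263 = 1 + 1.841 = 2.841.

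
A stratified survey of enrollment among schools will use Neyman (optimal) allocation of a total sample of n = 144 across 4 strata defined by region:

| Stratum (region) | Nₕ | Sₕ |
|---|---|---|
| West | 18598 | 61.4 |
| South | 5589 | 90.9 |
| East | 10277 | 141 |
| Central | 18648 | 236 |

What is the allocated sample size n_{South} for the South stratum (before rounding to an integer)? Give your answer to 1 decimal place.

9.8

Neyman allocation: nₕ = n·NₕSₕ / Σⱼ NⱼSⱼ.
Σ NⱼSⱼ = 18598·61.4 + 5589·90.9 + 10277·141 + 18648·236 = 7.4999423 × 10^6.
n_{South} = 144·5589·90.9 / (7.4999423 × 10^6) = 9.8.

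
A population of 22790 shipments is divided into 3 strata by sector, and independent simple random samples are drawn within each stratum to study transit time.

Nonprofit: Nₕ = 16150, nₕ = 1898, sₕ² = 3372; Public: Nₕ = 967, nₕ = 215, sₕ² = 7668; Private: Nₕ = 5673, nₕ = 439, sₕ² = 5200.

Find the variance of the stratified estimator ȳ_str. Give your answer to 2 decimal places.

Var(ȳ_str) = Σₕ Wₕ²(1 − fₕ)sₕ²/nₕ with Wₕ = Nₕ/N, N = 22790.
Nonprofit: Wₕ = 0.70864414; term = 0.70864414²·(1 − 0.11752322)·3372/1898 = 0.78731957.
Public: Wₕ = 0.04243089; term = 0.04243089²·(1 − 0.22233713)·7668/215 = 0.049934339.
Private: Wₕ = 0.24892497; term = 0.24892497²·(1 − 0.07738410)·5200/439 = 0.67716839.
Sum = 1.5144223.

1.51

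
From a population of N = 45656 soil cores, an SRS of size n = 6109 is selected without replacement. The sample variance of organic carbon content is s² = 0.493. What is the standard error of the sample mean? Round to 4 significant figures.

0.008361

Under SRS without replacement, Var(ȳ) = (1 − f)·s²/n with f = n/N = 6109/45656 = 0.13380498.
Var(ȳ) = (1 − 0.13380498)·0.493/6109 = 0.86619502·8.0700606 × 10^-5 = 6.9902463 × 10^-5.
SE(ȳ) = √(6.9902463 × 10^-5) = 0.008361.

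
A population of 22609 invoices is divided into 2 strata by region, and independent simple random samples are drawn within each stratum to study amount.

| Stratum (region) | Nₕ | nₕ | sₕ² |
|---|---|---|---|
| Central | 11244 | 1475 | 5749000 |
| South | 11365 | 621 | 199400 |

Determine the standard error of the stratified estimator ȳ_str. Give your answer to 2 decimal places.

30.24

Var(ȳ_str) = Σₕ Wₕ²(1 − fₕ)sₕ²/nₕ with Wₕ = Nₕ/N, N = 22609.
Central: Wₕ = 0.49732407; term = 0.49732407²·(1 − 0.13118107)·5749000/1475 = 837.54573.
South: Wₕ = 0.50267593; term = 0.50267593²·(1 − 0.05464144)·199400/621 = 76.701929.
Sum = 914.24766.
SE = √(914.24766) = 30.24.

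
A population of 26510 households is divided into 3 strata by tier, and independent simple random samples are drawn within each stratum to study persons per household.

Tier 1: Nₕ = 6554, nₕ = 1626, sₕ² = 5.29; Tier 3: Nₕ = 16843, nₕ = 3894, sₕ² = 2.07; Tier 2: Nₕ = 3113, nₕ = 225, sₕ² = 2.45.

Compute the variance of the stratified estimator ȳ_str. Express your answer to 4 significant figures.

Var(ȳ_str) = Σₕ Wₕ²(1 − fₕ)sₕ²/nₕ with Wₕ = Nₕ/N, N = 26510.
Tier 1: Wₕ = 0.24722746; term = 0.24722746²·(1 − 0.24809277)·5.29/1626 = 1.4951777 × 10^-4.
Tier 3: Wₕ = 0.63534515; term = 0.63534515²·(1 − 0.23119397)·2.07/3894 = 1.6497215 × 10^-4.
Tier 2: Wₕ = 0.11742739; term = 0.11742739²·(1 − 0.07227755)·2.45/225 = 1.3929657 × 10^-4.
Sum = 4.5378649 × 10^-4.

4.538 × 10^-4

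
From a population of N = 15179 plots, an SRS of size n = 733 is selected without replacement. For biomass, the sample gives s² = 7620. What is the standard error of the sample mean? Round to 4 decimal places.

Under SRS without replacement, Var(ȳ) = (1 − f)·s²/n with f = n/N = 733/15179 = 0.04829040.
Var(ȳ) = (1 − 0.04829040)·7620/733 = 0.95170960·10.395634 = 9.893625.
SE(ȳ) = √(9.893625) = 3.1454.

3.1454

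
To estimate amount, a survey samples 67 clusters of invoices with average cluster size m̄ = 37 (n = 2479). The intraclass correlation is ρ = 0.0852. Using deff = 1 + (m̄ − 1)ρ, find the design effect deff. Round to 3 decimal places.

4.067

deff = 1 + (37 − 1)·0.0852 = 1 + 3.0672 = 4.0672.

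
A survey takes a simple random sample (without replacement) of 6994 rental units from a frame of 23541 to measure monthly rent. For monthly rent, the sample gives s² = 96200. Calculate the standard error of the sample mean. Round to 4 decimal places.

Under SRS without replacement, Var(ȳ) = (1 − f)·s²/n with f = n/N = 6994/23541 = 0.29709868.
Var(ȳ) = (1 − 0.29709868)·96200/6994 = 0.70290132·13.754647 = 9.6681594.
SE(ȳ) = √(9.6681594) = 3.1094.

3.1094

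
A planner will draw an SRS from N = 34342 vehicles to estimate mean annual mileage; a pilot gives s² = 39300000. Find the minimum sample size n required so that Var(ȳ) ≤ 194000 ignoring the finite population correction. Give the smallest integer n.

203

Without fpc, n₀ = s²/D = 39300000/194000 = 202.5773.
Rounding up, n = 203.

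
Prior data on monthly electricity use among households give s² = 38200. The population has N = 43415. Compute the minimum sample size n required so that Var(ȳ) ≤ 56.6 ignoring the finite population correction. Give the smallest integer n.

Without fpc, n₀ = s²/D = 38200/56.6 = 674.9117.
Rounding up, n = 675.

675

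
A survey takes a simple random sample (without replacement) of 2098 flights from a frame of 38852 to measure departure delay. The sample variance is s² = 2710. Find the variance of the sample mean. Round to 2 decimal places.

1.22

Under SRS without replacement, Var(ȳ) = (1 − f)·s²/n with f = n/N = 2098/38852 = 0.05399979.
Var(ȳ) = (1 − 0.05399979)·2710/2098 = 0.94600021·1.2917064 = 1.2219545.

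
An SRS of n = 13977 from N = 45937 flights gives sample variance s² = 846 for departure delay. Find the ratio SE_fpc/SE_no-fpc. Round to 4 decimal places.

0.8341

f = n/N = 13977/45937 = 0.30426454.
SE_no-fpc = √(s²/n) = 0.24602441; SE_fpc = √((1−f)s²/n) = 0.20521083.
Ratio = √(1−f) = 0.83410759.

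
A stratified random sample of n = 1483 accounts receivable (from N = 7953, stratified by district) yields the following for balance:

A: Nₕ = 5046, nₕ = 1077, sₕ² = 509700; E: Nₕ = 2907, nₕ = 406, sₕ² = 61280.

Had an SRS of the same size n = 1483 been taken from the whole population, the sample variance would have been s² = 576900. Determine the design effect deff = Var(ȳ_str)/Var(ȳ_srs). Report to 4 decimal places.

Var(ȳ_str) = Σ Wₕ²(1−fₕ)sₕ²/nₕ with Wₕ = Nₕ/7953:
  A: (5046/7953)²·(1−1077/5046)·509700/1077 = 149.85295
  E: (2907/7953)²·(1−406/2907)·61280/406 = 17.349601
  → Var(ȳ_str) = 167.20255.
Var(ȳ_srs) = (1 − 1483/7953)·576900/1483 = 316.4701.
deff = 167.20255 / 316.4701 = 0.5283.

0.5283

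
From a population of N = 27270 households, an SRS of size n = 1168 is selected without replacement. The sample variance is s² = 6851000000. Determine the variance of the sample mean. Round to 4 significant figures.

5.614 × 10^6

Under SRS without replacement, Var(ȳ) = (1 − f)·s²/n with f = n/N = 1168/27270 = 0.04283095.
Var(ȳ) = (1 − 0.04283095)·6851000000/1168 = 0.95716905·5.8655822 × 10^6 = 5.6143537 × 10^6.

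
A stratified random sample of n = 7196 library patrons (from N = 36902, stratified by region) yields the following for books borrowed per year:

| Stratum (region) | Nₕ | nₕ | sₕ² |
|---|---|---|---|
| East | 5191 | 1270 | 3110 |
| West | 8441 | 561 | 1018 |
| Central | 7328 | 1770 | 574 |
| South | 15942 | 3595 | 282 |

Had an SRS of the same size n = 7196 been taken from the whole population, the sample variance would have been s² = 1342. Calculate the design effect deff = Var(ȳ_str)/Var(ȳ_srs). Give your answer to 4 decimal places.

Var(ȳ_str) = Σ Wₕ²(1−fₕ)sₕ²/nₕ with Wₕ = Nₕ/36902:
  East: (5191/36902)²·(1−1270/5191)·3110/1270 = 0.036601993
  West: (8441/36902)²·(1−561/8441)·1018/561 = 0.088634995
  Central: (7328/36902)²·(1−1770/7328)·574/1770 = 0.0096993542
  South: (15942/36902)²·(1−3595/15942)·282/3595 = 0.011338475
  → Var(ȳ_str) = 0.14627482.
Var(ȳ_srs) = (1 − 7196/36902)·1342/7196 = 0.1501259.
deff = 0.14627482 / 0.1501259 = 0.9743.

0.9743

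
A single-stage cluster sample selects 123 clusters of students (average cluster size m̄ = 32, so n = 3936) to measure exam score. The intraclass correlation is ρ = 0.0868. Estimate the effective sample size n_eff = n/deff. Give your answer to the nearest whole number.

1066

deff = 1 + (32 − 1)·0.0868 = 1 + 2.6908 = 3.6908.
n_eff = 3936 / 3.6908 = 1066.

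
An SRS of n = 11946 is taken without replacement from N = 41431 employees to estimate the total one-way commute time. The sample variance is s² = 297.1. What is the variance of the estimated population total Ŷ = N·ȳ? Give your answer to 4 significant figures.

3.038 × 10^7

Var(Ŷ) = N²·Var(ȳ) = N²·(1 − n/N)·s²/n.
f = 11946/41431 = 0.28833482; Var(ȳ) = 0.71166518·297.1/11946 = 0.017699291.
Var(Ŷ) = 41431² · 0.017699291 = 3.0381324 × 10^7.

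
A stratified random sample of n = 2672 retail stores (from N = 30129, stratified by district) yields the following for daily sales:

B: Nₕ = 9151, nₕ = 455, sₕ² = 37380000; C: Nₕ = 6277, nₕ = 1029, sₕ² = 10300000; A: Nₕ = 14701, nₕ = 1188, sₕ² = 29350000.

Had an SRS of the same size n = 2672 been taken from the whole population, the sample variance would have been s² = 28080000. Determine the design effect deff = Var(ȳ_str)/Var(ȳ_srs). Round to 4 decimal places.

Var(ȳ_str) = Σ Wₕ²(1−fₕ)sₕ²/nₕ with Wₕ = Nₕ/30129:
  B: (9151/30129)²·(1−455/9151)·37380000/455 = 7201.8911
  C: (6277/30129)²·(1−1029/6277)·10300000/1029 = 363.24393
  A: (14701/30129)²·(1−1188/14701)·29350000/1188 = 5406.5582
  → Var(ȳ_str) = 12971.693.
Var(ȳ_srs) = (1 − 2672/30129)·28080000/2672 = 9576.9896.
deff = 12971.693 / 9576.9896 = 1.3545.

1.3545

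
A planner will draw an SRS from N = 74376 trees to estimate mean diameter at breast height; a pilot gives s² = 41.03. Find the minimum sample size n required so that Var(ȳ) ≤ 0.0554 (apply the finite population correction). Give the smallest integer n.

Without fpc, n₀ = s²/D = 41.03/0.0554 = 740.6137.
With fpc, (1 − n/N)·s²/n ≤ D requires n ≥ n₀/(1 + n₀/N) = 740.6137/(1 + 740.6137/74376) = 733.3116.
Rounding up, n = 734.

734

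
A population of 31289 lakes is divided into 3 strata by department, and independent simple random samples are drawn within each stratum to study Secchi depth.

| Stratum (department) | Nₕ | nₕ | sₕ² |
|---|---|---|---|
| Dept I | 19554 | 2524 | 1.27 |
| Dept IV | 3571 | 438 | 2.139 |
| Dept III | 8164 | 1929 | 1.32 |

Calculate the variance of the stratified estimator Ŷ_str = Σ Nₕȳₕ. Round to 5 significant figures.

257030

Var(Ŷ_str) = Σₕ Nₕ²(1 − fₕ)sₕ²/nₕ.
Dept I: 19554²·(1 − 2524/19554)·1.27/2524 = 167557.79.
Dept IV: 3571²·(1 − 438/3571)·2.139/438 = 54637.009.
Dept III: 8164²·(1 − 1929/8164)·1.32/1929 = 34832.22.
Sum = 257027.02.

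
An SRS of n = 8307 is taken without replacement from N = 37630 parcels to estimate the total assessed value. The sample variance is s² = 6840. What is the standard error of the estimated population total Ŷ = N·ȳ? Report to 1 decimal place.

30142.4

Var(Ŷ) = N²·Var(ȳ) = N²·(1 − n/N)·s²/n.
f = 8307/37630 = 0.22075472; Var(ȳ) = 0.77924528·6840/8307 = 0.64163209.
Var(Ŷ) = 37630² · 0.64163209 = 9.0856188 × 10^8.
SE(Ŷ) = √(9.0856188 × 10^8) = 30142.4.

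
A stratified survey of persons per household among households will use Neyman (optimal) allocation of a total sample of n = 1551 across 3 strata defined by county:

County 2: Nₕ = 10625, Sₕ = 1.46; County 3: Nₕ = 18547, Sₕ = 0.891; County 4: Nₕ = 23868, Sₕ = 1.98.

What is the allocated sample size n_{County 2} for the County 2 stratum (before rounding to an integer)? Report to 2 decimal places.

303.42

Neyman allocation: nₕ = n·NₕSₕ / Σⱼ NⱼSⱼ.
Σ NⱼSⱼ = 10625·1.46 + 18547·0.891 + 23868·1.98 = 79296.517.
n_{County 2} = 1551·10625·1.46 / 79296.517 = 303.42.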